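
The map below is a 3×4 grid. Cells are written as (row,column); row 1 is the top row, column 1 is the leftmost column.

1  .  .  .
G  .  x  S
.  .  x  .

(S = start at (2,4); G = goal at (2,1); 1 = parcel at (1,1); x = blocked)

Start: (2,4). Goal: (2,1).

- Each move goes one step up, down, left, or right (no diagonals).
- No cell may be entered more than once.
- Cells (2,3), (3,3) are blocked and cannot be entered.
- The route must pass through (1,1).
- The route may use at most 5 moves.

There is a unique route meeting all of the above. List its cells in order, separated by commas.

(2,4), (1,4), (1,3), (1,2), (1,1), (2,1)

Any route must reach (1,1) and still end at (2,1) within 5 moves, so the order of the required stops is forced.
Route from (2,4): up 1 to (1,4), left 3 to (1,1), down 1 to (2,1) — 5 moves in all.
Check: all required cells visited; 5 ≤ 5 moves.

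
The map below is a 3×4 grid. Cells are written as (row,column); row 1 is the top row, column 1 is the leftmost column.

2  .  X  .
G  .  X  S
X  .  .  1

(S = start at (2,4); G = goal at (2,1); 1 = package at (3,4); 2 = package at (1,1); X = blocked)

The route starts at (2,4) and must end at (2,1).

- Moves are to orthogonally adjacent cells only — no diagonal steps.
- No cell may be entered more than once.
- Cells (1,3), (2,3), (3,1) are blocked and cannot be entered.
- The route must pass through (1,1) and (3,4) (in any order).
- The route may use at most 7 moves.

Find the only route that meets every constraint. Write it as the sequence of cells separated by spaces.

Any route must reach (1,1) and (3,4) and still end at (2,1) within 7 moves, so the order of the required stops is forced.
Route from (2,4): down to (3,4), 2× left (reaching (3,2)), 2× up (reaching (1,2)), left to (1,1), down to (2,1) — 7 moves in all.
Check: all required cells visited; 7 ≤ 7 moves.

(2,4) (3,4) (3,3) (3,2) (2,2) (1,2) (1,1) (2,1)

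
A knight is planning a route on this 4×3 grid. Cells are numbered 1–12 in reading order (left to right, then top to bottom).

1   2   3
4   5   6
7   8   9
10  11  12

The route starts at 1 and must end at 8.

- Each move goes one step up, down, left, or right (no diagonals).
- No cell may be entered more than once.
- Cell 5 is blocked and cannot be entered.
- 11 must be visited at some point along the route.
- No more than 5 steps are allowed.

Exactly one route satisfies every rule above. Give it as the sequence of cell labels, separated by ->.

1 -> 4 -> 7 -> 10 -> 11 -> 8

Any route must reach 11 and still end at 8 within 5 moves, so the order of the required stops is forced.
Route from 1: 3× down (reaching 10), right to 11, up to 8 — 5 moves in all.
Check: all required cells visited; 5 ≤ 5 moves.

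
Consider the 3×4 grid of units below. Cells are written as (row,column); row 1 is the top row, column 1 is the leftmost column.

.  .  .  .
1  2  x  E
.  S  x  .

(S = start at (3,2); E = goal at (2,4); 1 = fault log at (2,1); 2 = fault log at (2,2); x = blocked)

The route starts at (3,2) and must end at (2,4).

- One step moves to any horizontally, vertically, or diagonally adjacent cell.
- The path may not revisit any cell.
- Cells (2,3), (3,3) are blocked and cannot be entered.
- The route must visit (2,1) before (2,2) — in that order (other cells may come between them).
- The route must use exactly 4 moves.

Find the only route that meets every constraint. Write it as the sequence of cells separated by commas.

The waypoints must appear in the order (2,1), (2,2), with no cell reused.
Route from (3,2): up-left to (2,1), right to (2,2), up-right to (1,3), down-right to (2,4) — 4 moves in all.
Check: order respected (1 at step 1, 2 at step 2); 4 moves as required.

(3,2), (2,1), (2,2), (1,3), (2,4)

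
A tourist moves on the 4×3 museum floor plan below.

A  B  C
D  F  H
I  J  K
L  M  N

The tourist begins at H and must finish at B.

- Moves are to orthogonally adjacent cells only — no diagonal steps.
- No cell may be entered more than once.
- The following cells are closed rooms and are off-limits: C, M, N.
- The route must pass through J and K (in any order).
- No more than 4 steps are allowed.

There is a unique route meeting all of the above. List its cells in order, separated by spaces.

H K J F B

The 4-move cap with required stops at J, K leaves no slack for detours.
Route from H: down to K, left to J, 2× up (reaching B) — 4 moves in all.
Check: all required cells visited; 4 ≤ 4 moves.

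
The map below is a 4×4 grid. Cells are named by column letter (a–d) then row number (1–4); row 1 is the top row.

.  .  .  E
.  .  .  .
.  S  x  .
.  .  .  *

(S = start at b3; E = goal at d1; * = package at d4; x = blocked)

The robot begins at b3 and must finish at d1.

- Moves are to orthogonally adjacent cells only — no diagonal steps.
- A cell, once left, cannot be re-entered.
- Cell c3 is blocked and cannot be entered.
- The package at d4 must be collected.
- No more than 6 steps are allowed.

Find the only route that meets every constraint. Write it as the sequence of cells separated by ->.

The 6-move cap with required stops at d4 leaves no slack for detours.
Route from b3: down 1 to b4, right 2 to d4, up 3 to d1 — 6 moves in all.
Check: all required cells visited; 6 ≤ 6 moves.

b3 -> b4 -> c4 -> d4 -> d3 -> d2 -> d1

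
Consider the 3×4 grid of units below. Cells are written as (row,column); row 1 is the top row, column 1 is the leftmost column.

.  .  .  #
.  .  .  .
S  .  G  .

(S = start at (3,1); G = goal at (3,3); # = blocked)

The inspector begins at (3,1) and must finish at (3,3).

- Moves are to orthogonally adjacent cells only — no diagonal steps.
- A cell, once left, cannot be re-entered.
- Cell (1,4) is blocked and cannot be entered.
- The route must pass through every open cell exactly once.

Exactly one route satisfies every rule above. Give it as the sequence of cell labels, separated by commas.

(3,1), (3,2), (2,2), (2,1), (1,1), (1,2), (1,3), (2,3), (2,4), (3,4), (3,3)

Need to visit all 11 open cells exactly once, starting at (3,1) and ending at (3,3).
Cell (3,4) has only two open neighbours ((2,4) and (3,3)), so the path must pass straight through it: one of those is the cell it's entered from and the other is where it exits.
Route from (3,1): right 1 to (3,2), up 1 to (2,2), left 1 to (2,1), up 1 to (1,1), right 2 to (1,3), down 1 to (2,3), right 1 to (2,4), down 1 to (3,4), left 1 to (3,3) — 10 moves in all.
Check: all 11 open cells covered.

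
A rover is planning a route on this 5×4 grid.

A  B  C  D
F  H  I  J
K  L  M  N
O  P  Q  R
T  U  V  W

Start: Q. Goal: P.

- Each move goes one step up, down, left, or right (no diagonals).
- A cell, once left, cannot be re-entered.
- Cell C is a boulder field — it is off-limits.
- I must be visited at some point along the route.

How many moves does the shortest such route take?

5

Any route passes through I somewhere between Q and P. Summing Manhattan distances along the two legs (Q → I → P) gives a lower bound of 2 + 3 = 5 moves.
A route of 5 moves achieves this: Q → M → I → H → L → P.
Since 5 matches the lower bound, it is optimal.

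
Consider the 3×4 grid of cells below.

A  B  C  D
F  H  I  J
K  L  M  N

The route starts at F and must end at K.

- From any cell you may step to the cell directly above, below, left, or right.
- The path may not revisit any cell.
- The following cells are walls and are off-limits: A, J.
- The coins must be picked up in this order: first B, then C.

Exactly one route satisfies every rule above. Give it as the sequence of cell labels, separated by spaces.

F H B C I M L K

The waypoints must appear in the order B, C, with no cell reused.
Route from F: right to H, up to B, right to C, 2× down (reaching M), 2× left (reaching K) — 7 moves in all.
Check: order respected (B at step 2, C at step 3).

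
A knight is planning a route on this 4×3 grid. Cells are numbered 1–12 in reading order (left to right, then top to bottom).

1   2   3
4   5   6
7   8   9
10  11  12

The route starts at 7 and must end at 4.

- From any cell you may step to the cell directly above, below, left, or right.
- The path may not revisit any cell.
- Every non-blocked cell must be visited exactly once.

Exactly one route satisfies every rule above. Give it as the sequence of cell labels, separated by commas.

Need to visit all 12 open cells exactly once, starting at 7 and ending at 4.
Cell 12 has only two open neighbours (9 and 11), so the path must pass straight through it: one of those is the cell it's entered from and the other is where it exits.
Route from 7: down 1 to 10, right 2 to 12, up 1 to 9, left 1 to 8, up 1 to 5, right 1 to 6, up 1 to 3, left 2 to 1, down 1 to 4 — 11 moves in all.
Check: all 12 open cells covered.

7, 10, 11, 12, 9, 8, 5, 6, 3, 2, 1, 4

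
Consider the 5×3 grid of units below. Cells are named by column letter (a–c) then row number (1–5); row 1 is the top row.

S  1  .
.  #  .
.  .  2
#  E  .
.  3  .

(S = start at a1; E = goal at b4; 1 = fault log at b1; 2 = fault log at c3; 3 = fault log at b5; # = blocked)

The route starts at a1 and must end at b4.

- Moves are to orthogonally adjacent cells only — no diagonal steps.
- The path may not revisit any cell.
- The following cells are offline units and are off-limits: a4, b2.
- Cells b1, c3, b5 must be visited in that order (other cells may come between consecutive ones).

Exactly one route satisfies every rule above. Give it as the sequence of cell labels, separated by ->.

a1 -> b1 -> c1 -> c2 -> c3 -> c4 -> c5 -> b5 -> b4

The waypoints must appear in the order b1, c3, b5, with no cell reused.
Route from a1: right 2 to c1, down 4 to c5, left 1 to b5, up 1 to b4 — 8 moves in all.
Check: order respected (1 at step 1, 2 at step 4, 3 at step 7).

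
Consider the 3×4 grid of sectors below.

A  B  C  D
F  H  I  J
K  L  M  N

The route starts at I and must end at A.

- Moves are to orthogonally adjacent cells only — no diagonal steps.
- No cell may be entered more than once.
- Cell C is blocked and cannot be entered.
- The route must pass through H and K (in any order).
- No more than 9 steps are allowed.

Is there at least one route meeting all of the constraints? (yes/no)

One route that works: I → H → L → K → F → A.

yes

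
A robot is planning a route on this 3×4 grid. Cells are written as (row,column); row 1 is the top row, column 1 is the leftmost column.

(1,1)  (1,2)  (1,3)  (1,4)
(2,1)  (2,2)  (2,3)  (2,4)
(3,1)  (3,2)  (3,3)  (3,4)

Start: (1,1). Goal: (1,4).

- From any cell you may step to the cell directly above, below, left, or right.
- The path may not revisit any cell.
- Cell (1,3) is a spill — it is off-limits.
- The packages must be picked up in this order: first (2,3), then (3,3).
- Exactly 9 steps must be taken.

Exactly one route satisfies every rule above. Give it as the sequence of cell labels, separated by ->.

(1,1) -> (2,1) -> (3,1) -> (3,2) -> (2,2) -> (2,3) -> (3,3) -> (3,4) -> (2,4) -> (1,4)

The waypoints must appear in the order (2,3), (3,3), with no cell reused.
Route from (1,1): 2× down (reaching (3,1)), right to (3,2), up to (2,2), right to (2,3), down to (3,3), right to (3,4), 2× up (reaching (1,4)) — 9 moves in all.
Check: order respected ((2,3) at step 5, (3,3) at step 6); 9 moves as required.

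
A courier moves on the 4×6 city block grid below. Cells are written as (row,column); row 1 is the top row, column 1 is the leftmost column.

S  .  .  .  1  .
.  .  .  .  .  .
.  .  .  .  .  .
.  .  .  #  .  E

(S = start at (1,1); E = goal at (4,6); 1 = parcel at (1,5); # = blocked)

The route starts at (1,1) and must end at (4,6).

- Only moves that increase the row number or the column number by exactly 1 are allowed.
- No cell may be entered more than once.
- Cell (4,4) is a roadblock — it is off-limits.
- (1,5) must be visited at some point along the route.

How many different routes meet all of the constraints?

4

A right/down-only route from (1,1) to (4,6) makes exactly 3 down-moves and 5 right-moves in some order.
With no other constraints that would be C(8,3) = 56 routes.
Split at (1,5) and multiply the segment counts (each segment already excludes blocked cells): (1,1)→(1,5): 1; (1,5)→(4,6): 4; product = 4.
That gives 4 routes.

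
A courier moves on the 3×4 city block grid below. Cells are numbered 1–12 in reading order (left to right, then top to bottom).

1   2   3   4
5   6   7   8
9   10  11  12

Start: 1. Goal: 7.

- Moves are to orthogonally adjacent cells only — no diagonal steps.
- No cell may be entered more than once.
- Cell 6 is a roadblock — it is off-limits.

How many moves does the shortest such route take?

3

The Manhattan distance from 1 to 7 is |1−2| + |1−3| = 3, so at least 3 moves are needed.
A route of 3 moves achieves this: 1 → 2 → 3 → 7.
Since 3 matches the lower bound, it is optimal.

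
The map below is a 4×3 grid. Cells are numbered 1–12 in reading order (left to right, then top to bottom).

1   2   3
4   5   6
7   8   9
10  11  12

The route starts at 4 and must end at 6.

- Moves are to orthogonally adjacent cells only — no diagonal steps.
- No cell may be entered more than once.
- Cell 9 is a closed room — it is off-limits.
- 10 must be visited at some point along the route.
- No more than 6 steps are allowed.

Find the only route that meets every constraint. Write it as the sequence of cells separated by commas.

4, 7, 10, 11, 8, 5, 6

The 6-move cap with required stops at 10 leaves no slack for detours.
Route from 4: down 2 to 10, right 1 to 11, up 2 to 5, right 1 to 6 — 6 moves in all.
Check: all required cells visited; 6 ≤ 6 moves.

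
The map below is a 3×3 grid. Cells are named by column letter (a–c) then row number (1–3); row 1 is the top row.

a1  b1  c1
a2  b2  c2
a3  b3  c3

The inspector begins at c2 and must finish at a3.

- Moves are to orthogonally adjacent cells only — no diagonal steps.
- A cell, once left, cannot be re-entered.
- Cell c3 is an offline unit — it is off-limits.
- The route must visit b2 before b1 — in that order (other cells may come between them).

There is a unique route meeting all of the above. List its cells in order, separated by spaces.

c2 b2 b1 a1 a2 a3

The waypoints must appear in the order b2, b1, with no cell reused.
Route from c2: left 1 to b2, up 1 to b1, left 1 to a1, down 2 to a3 — 5 moves in all.
Check: order respected (b2 at step 1, b1 at step 2).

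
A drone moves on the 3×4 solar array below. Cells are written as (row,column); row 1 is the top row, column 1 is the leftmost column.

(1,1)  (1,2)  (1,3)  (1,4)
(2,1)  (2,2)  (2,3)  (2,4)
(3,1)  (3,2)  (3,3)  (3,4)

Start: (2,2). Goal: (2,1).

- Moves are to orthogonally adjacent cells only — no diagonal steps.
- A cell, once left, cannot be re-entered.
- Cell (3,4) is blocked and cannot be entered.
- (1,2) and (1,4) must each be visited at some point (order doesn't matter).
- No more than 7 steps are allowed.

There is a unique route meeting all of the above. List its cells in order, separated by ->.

The budget equals the shortest possible length, so every move has to be on a shortest route through the required cells.
Route from (2,2): 2× right (reaching (2,4)), up to (1,4), 3× left (reaching (1,1)), down to (2,1) — 7 moves in all.
Check: all required cells visited; 7 ≤ 7 moves.

(2,2) -> (2,3) -> (2,4) -> (1,4) -> (1,3) -> (1,2) -> (1,1) -> (2,1)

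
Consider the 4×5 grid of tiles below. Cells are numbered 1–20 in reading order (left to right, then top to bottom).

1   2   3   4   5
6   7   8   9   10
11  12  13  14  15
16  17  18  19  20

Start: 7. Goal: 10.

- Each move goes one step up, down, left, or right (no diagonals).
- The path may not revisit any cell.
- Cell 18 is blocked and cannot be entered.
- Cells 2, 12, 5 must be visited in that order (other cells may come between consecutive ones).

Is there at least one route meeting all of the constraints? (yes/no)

yes

One route that works: 7 → 2 → 1 → 6 → 11 → 12 → 13 → 8 → 3 → 4 → 5 → 10.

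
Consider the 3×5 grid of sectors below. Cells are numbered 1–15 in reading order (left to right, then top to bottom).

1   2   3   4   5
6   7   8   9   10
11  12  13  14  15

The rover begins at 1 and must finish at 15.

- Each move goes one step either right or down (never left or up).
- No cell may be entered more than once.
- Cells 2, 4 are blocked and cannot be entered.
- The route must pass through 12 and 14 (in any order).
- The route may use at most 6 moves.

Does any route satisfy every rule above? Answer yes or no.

One route that works: 1 → 6 → 11 → 12 → 13 → 14 → 15.

yes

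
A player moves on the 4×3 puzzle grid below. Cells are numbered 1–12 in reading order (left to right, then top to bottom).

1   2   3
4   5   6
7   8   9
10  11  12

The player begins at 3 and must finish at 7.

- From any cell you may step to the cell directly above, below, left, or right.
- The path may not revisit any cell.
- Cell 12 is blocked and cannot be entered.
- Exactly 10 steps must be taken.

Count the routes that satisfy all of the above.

1

Need simple routes of exactly 10 moves from 3 to 7 (Manhattan distance 4, so 3 moves are spent on a detour and 3 undoing it).
Enumerating: 3 2 1 4 5 6 9 8 11 10 7.
That gives 1 route.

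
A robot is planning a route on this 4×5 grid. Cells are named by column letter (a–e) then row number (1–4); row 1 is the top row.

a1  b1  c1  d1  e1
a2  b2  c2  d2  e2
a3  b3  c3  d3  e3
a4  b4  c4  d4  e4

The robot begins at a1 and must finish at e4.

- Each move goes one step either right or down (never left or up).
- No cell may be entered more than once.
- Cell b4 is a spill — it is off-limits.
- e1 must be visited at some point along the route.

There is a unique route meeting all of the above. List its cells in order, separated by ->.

Moves only go right or down, so the column and row indices never decrease.
Route from a1: 4× right (reaching e1), 3× down (reaching e4) — 7 moves in all.
Check: all required cells visited.

a1 -> b1 -> c1 -> d1 -> e1 -> e2 -> e3 -> e4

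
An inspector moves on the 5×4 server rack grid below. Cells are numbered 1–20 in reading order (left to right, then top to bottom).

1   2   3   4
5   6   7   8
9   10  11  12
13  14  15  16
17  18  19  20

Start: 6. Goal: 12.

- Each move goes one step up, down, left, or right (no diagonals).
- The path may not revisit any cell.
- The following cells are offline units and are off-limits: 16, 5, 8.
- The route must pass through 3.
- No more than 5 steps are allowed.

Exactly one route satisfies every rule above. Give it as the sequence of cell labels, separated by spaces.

The 5-move cap with required stops at 3 leaves no slack for detours.
Route from 6: up to 2, right to 3, 2× down (reaching 11), right to 12 — 5 moves in all.
Check: all required cells visited; 5 ≤ 5 moves.

6 2 3 7 11 12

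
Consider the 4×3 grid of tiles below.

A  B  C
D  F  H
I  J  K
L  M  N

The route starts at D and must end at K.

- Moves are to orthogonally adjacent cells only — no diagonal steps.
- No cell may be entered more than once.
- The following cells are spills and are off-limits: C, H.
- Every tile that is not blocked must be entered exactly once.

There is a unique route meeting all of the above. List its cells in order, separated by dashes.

D - A - B - F - J - I - L - M - N - K

Need to visit all 10 open cells exactly once, starting at D and ending at K.
Cell L has only two open neighbours (I and M), so the path must pass straight through it: one of those is the cell it's entered from and the other is where it exits.
Route from D: up 1 to A, right 1 to B, down 2 to J, left 1 to I, down 1 to L, right 2 to N, up 1 to K — 9 moves in all.
Check: all 10 open cells covered.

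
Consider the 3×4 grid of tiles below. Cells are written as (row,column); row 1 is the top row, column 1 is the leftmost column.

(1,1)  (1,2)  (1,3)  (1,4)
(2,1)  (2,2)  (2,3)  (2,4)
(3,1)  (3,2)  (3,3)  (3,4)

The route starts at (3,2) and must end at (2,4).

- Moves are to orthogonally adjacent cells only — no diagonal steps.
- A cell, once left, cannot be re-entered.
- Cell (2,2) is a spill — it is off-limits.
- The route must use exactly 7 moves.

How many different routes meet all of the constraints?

Need simple routes of exactly 7 moves from (3,2) to (2,4) (Manhattan distance 3, so 2 moves are spent on a detour and 2 undoing it).
Enumerating: (3,2) (3,1) (2,1) (1,1) (1,2) (1,3) (2,3) (2,4) | (3,2) (3,1) (2,1) (1,1) (1,2) (1,3) (1,4) (2,4).
That gives 2 routes.

2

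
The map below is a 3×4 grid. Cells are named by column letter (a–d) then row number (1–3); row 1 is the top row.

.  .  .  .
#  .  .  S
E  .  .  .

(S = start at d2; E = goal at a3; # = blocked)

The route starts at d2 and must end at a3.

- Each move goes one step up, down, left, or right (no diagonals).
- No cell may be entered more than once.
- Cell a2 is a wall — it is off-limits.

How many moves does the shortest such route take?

The Manhattan distance from d2 to a3 is |2−3| + |4−1| = 4, so at least 4 moves are needed.
A route of 4 moves achieves this: d2 → d3 → c3 → b3 → a3.
Since 4 matches the lower bound, it is optimal.

4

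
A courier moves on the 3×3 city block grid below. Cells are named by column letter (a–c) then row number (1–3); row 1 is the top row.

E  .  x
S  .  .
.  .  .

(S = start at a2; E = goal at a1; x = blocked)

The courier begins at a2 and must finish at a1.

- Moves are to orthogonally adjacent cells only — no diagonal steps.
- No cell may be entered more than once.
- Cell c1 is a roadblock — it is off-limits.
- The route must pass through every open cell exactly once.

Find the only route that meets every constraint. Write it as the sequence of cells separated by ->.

a2 -> a3 -> b3 -> c3 -> c2 -> b2 -> b1 -> a1

Need to visit all 8 open cells exactly once, starting at a2 and ending at a1.
Cell c2 has only two open neighbours (c3 and b2), so the path must pass straight through it: one of those is the cell it's entered from and the other is where it exits.
Route from a2: down 1 to a3, right 2 to c3, up 1 to c2, left 1 to b2, up 1 to b1, left 1 to a1 — 7 moves in all.
Check: all 8 open cells covered.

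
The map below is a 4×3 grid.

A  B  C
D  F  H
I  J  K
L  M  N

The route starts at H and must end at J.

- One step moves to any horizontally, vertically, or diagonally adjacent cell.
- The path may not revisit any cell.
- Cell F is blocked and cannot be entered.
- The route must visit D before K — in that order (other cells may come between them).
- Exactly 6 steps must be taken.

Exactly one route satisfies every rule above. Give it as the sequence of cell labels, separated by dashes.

The waypoints must appear in the order D, K, with no cell reused.
Route from H: up-left to B, down-left to D, down to I, down-right to M, up-right to K, left to J — 6 moves in all.
Check: order respected (D at step 2, K at step 5); 6 moves as required.

H - B - D - I - M - K - J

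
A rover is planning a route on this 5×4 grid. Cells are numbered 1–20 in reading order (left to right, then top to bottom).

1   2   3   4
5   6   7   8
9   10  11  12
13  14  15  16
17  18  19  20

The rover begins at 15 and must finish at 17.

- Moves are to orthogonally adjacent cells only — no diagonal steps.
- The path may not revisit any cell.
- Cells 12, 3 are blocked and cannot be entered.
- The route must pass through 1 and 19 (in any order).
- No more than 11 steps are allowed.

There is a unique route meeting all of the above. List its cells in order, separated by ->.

15 -> 19 -> 18 -> 14 -> 10 -> 6 -> 2 -> 1 -> 5 -> 9 -> 13 -> 17

The 11-move cap with required stops at 1, 19 leaves no slack for detours.
Route from 15: down to 19, left to 18, 4× up (reaching 2), left to 1, 4× down (reaching 17) — 11 moves in all.
Check: all required cells visited; 11 ≤ 11 moves.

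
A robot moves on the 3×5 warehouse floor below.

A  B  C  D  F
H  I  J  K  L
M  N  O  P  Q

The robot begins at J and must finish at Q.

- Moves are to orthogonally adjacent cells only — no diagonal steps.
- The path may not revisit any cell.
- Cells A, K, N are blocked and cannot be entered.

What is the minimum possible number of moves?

3

The Manhattan distance from J to Q is |2−3| + |3−5| = 3, so at least 3 moves are needed.
A route of 3 moves achieves this: J → O → P → Q.
Since 3 matches the lower bound, it is optimal.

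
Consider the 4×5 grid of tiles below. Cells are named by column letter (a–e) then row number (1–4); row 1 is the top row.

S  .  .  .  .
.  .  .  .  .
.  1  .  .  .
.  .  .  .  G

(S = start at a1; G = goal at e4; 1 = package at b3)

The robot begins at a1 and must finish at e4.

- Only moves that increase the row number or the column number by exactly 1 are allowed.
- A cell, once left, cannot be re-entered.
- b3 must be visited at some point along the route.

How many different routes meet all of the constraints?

12

A right/down-only route from a1 to e4 makes exactly 3 down-moves and 4 right-moves in some order.
With no other constraints that would be C(7,3) = 35 routes.
Split at b3 and multiply the segment counts: a1→b3: 3; b3→e4: 4; product = 12.
That gives 12 routes.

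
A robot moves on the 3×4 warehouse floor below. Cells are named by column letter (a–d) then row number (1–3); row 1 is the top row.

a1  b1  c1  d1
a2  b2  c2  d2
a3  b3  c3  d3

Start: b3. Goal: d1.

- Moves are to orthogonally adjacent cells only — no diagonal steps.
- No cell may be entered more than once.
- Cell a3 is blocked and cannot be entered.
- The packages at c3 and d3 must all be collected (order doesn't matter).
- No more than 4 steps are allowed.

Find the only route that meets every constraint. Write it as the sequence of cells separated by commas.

b3, c3, d3, d2, d1

The 4-move cap with required stops at c3, d3 leaves no slack for detours.
Route from b3: right 2 to d3, up 2 to d1 — 4 moves in all.
Check: all required cells visited; 4 ≤ 4 moves.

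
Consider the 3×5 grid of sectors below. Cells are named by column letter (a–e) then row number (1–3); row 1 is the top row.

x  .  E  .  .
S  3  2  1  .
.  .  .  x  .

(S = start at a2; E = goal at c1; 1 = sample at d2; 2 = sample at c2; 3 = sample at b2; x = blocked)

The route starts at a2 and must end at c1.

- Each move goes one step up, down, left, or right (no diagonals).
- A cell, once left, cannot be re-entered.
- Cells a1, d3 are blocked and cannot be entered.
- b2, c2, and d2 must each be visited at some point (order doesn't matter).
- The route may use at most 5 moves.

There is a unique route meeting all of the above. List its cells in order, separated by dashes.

a2 - b2 - c2 - d2 - d1 - c1

Any route must reach b2, c2, and d2 and still end at c1 within 5 moves, so the order of the required stops is forced.
Route from a2: right 3 to d2, up 1 to d1, left 1 to c1 — 5 moves in all.
Check: all required cells visited; 5 ≤ 5 moves.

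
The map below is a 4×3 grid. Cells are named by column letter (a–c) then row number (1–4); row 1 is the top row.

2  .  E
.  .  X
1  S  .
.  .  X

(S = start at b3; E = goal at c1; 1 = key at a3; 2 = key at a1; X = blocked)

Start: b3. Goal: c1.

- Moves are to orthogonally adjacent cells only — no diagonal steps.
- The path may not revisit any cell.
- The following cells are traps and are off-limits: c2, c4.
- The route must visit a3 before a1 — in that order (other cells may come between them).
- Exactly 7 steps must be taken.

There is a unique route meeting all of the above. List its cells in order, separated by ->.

b3 -> b4 -> a4 -> a3 -> a2 -> a1 -> b1 -> c1

The waypoints must appear in the order a3, a1, with no cell reused.
Route from b3: down 1 to b4, left 1 to a4, up 3 to a1, right 2 to c1 — 7 moves in all.
Check: order respected (1 at step 3, 2 at step 5); 7 moves as required.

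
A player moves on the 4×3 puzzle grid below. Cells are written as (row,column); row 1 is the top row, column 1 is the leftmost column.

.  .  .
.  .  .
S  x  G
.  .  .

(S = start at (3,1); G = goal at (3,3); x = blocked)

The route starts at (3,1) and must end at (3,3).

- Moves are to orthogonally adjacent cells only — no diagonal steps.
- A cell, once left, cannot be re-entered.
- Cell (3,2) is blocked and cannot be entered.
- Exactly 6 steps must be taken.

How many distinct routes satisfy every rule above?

3

Need simple routes of exactly 6 moves from (3,1) to (3,3) (Manhattan distance 2, so 2 moves are spent on a detour and 2 undoing it).
Enumerating: (3,1) (2,1) (1,1) (1,2) (2,2) (2,3) (3,3) | (3,1) (2,1) (1,1) (1,2) (1,3) (2,3) (3,3) | (3,1) (2,1) (2,2) (1,2) (1,3) (2,3) (3,3).
That gives 3 routes.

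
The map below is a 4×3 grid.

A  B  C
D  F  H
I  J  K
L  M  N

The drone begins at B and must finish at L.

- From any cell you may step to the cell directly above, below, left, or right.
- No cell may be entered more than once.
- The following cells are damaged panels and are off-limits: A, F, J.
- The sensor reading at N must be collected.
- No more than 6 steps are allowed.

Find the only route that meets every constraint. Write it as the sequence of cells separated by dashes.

The 6-move cap with required stops at N leaves no slack for detours.
Route from B: right to C, 3× down (reaching N), 2× left (reaching L) — 6 moves in all.
Check: all required cells visited; 6 ≤ 6 moves.

B - C - H - K - N - M - L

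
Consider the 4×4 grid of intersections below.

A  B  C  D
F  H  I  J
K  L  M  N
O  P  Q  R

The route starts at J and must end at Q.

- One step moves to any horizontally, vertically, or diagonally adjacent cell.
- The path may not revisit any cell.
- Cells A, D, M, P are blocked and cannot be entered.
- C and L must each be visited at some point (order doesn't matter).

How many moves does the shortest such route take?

4

Any route passes through C and L in some order between J and Q. Summing Chebyshev distances along each leg and taking the cheapest ordering (J → C → L → Q) gives a lower bound of 1 + 2 + 1 = 4 moves.
A route of 4 moves achieves this: J → C → H → L → Q.
Since 4 matches the lower bound, it is optimal.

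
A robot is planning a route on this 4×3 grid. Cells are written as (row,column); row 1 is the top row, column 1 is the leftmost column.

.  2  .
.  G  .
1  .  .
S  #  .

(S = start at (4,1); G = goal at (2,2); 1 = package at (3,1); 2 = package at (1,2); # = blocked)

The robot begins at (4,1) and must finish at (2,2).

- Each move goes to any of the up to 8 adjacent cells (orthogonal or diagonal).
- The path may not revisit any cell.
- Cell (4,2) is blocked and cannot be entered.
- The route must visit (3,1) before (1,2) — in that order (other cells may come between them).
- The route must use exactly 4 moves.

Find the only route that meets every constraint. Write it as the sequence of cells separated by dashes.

The waypoints must appear in the order (3,1), (1,2), with no cell reused.
Route from (4,1): 2× up (reaching (2,1)), up-right to (1,2), down to (2,2) — 4 moves in all.
Check: order respected (1 at step 1, 2 at step 3); 4 moves as required.

(4,1) - (3,1) - (2,1) - (1,2) - (2,2)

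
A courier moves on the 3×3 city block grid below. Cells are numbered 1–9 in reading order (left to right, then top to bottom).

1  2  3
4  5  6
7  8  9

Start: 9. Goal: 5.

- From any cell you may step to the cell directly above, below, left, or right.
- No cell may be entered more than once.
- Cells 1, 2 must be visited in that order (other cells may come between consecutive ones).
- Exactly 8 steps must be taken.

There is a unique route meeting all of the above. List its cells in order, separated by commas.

The waypoints must appear in the order 1, 2, with no cell reused.
Route from 9: 2× left (reaching 7), 2× up (reaching 1), 2× right (reaching 3), down to 6, left to 5 — 8 moves in all.
Check: order respected (1 at step 4, 2 at step 5); 8 moves as required.

9, 8, 7, 4, 1, 2, 3, 6, 5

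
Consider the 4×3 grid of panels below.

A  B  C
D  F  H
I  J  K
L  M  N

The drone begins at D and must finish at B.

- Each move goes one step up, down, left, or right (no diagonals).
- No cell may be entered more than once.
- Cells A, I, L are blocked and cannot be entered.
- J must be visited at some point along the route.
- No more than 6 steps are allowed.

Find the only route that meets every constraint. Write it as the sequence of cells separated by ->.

Any route must reach J and still end at B within 6 moves, so the order of the required stops is forced.
Route from D: right 1 to F, down 1 to J, right 1 to K, up 2 to C, left 1 to B — 6 moves in all.
Check: all required cells visited; 6 ≤ 6 moves.

D -> F -> J -> K -> H -> C -> B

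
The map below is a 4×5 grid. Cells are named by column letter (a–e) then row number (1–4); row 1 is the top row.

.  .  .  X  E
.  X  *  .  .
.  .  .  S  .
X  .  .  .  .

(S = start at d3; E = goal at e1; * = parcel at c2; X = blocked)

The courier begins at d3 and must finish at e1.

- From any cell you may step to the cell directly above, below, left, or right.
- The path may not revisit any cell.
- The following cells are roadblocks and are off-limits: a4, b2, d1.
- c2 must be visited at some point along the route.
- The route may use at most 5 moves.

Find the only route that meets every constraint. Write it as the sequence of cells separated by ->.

d3 -> c3 -> c2 -> d2 -> e2 -> e1

The budget equals the shortest possible length, so every move has to be on a shortest route through the required cells.
Route from d3: left to c3, up to c2, 2× right (reaching e2), up to e1 — 5 moves in all.
Check: all required cells visited; 5 ≤ 5 moves.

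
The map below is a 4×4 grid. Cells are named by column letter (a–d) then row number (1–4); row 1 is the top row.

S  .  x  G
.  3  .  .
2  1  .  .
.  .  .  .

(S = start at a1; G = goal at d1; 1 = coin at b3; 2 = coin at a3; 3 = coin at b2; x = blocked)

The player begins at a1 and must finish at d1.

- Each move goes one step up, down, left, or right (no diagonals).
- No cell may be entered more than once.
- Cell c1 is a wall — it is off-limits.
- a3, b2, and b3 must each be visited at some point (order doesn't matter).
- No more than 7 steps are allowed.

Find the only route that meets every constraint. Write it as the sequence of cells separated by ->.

The 7-move cap with required stops at a3, b2, b3 leaves no slack for detours.
Route from a1: down 2 to a3, right 1 to b3, up 1 to b2, right 2 to d2, up 1 to d1 — 7 moves in all.
Check: all required cells visited; 7 ≤ 7 moves.

a1 -> a2 -> a3 -> b3 -> b2 -> c2 -> d2 -> d1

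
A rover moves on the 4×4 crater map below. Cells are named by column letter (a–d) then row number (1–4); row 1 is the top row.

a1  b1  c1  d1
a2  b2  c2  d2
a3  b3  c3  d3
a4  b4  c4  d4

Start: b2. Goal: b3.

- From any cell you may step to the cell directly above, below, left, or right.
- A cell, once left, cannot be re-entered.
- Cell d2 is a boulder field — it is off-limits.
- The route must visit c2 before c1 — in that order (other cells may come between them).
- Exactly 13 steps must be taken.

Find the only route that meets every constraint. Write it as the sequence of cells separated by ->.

b2 -> c2 -> c1 -> b1 -> a1 -> a2 -> a3 -> a4 -> b4 -> c4 -> d4 -> d3 -> c3 -> b3

The waypoints must appear in the order c2, c1, with no cell reused.
Route from b2: right to c2, up to c1, 2× left (reaching a1), 3× down (reaching a4), 3× right (reaching d4), up to d3, 2× left (reaching b3) — 13 moves in all.
Check: order respected (c2 at step 1, c1 at step 2); 13 moves as required.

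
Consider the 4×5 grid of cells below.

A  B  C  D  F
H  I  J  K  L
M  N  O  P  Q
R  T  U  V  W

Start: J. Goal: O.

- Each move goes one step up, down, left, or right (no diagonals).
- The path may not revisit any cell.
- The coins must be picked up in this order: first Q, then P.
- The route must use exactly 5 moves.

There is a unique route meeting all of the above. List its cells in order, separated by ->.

The waypoints must appear in the order Q, P, with no cell reused.
Route from J: right 2 to L, down 1 to Q, left 2 to O — 5 moves in all.
Check: order respected (Q at step 3, P at step 4); 5 moves as required.

J -> K -> L -> Q -> P -> O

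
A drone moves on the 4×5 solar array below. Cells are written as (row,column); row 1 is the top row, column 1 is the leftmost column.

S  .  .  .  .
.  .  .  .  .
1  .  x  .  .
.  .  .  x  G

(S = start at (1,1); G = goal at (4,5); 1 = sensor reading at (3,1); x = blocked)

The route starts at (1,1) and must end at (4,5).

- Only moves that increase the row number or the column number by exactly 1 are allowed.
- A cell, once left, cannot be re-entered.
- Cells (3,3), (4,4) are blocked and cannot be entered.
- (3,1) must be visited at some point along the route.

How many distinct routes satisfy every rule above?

A right/down-only route from (1,1) to (4,5) makes exactly 3 down-moves and 4 right-moves in some order.
With no other constraints that would be C(7,3) = 35 routes.
Split at (3,1) and multiply the segment counts (each segment already excludes blocked cells): (1,1)→(3,1): 1; (3,1)→(4,5): 0; product = 0.
No route satisfies every constraint, so the count is 0.

0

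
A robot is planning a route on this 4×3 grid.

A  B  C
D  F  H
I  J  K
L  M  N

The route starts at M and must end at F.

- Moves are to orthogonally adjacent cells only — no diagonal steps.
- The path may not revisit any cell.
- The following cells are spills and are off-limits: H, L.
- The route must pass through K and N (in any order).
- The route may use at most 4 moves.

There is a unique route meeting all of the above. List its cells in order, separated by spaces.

Any route must reach K and N and still end at F within 4 moves, so the order of the required stops is forced.
Route from M: right 1 to N, up 1 to K, left 1 to J, up 1 to F — 4 moves in all.
Check: all required cells visited; 4 ≤ 4 moves.

M N K J F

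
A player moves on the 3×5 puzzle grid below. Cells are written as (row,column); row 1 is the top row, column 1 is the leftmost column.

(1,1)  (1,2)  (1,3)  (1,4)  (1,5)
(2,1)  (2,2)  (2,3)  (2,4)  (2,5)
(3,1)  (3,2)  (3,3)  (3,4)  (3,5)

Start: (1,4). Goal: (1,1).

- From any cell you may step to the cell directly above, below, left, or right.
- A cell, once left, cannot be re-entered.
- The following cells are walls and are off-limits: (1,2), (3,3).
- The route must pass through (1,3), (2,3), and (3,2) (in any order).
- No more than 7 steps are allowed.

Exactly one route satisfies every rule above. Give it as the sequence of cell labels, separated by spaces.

The budget equals the shortest possible length, so every move has to be on a shortest route through the required cells.
Route from (1,4): left to (1,3), down to (2,3), left to (2,2), down to (3,2), left to (3,1), 2× up (reaching (1,1)) — 7 moves in all.
Check: all required cells visited; 7 ≤ 7 moves.

(1,4) (1,3) (2,3) (2,2) (3,2) (3,1) (2,1) (1,1)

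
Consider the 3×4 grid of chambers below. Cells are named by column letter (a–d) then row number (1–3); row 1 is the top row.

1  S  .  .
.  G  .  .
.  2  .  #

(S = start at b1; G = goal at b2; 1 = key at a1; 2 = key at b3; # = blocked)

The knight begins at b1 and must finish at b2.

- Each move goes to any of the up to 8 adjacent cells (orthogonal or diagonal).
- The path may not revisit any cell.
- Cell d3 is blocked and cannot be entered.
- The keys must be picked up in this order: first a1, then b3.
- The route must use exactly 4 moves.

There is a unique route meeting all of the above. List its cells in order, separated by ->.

The waypoints must appear in the order a1, b3, with no cell reused.
Route from b1: left to a1, down to a2, down-right to b3, up to b2 — 4 moves in all.
Check: order respected (1 at step 1, 2 at step 3); 4 moves as required.

b1 -> a1 -> a2 -> b3 -> b2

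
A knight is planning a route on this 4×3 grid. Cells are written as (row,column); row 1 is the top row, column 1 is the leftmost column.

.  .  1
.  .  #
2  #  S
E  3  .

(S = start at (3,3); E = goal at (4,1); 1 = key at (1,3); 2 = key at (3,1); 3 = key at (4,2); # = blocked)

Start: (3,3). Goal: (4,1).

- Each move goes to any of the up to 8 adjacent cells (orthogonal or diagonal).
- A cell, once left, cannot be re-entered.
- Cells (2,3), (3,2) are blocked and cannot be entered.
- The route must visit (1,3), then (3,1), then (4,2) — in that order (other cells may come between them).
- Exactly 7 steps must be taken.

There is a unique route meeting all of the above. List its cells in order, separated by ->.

(3,3) -> (2,2) -> (1,3) -> (1,2) -> (2,1) -> (3,1) -> (4,2) -> (4,1)

The waypoints must appear in the order (1,3), (3,1), (4,2), with no cell reused.
Route from (3,3): up-left to (2,2), up-right to (1,3), left to (1,2), down-left to (2,1), down to (3,1), down-right to (4,2), left to (4,1) — 7 moves in all.
Check: order respected (1 at step 2, 2 at step 5, 3 at step 6); 7 moves as required.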